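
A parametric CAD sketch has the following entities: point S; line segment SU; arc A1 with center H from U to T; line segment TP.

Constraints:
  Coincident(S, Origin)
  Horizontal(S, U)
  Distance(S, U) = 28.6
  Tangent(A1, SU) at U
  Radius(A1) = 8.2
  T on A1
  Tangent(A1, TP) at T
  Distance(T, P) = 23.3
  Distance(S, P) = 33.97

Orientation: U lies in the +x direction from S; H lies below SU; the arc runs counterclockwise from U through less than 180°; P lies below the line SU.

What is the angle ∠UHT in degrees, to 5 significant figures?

79.960°

Checks: ∠(HU, US) = 90.00° ✓; |HT| = 8.200 ✓; ∠(HT, TP) = 90.00° ✓; |TP| = 23.30 ✓; |SP| = 33.97 ✓.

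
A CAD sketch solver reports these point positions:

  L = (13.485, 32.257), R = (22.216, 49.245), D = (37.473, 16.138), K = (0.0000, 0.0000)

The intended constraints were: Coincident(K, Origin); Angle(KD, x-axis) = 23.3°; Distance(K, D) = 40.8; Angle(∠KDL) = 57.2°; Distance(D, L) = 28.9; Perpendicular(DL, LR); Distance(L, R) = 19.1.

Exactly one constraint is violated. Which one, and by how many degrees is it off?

Perpendicular(DL, LR) — off by 6.70°.

K = (0.00, 0.00) ✓; KD at 23.30° ✓; |KD| = 40.80 ✓; ∠KDL = 57.20° ✓; |DL| = 28.90 ✓; ∠(DL, LR) = 83.30° ✗; |LR| = 19.10 ✓.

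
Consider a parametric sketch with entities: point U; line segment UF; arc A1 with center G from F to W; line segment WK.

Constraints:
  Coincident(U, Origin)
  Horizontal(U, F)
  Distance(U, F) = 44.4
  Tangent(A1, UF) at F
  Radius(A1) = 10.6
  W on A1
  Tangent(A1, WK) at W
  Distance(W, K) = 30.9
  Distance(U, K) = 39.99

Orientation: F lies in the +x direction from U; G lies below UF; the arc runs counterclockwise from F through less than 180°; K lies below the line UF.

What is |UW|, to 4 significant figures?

35.37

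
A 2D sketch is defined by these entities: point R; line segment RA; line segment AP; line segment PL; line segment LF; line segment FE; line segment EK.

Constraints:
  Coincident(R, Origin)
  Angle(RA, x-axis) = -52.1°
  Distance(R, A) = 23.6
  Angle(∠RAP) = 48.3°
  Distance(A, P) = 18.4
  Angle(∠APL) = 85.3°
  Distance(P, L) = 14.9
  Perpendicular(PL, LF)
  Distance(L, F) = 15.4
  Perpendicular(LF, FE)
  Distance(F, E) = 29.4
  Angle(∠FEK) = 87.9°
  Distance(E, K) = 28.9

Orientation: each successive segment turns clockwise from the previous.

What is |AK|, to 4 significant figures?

35.16

LF is perpendicular to FE, so FE runs at -98.50°; with |FE| = 29.4, E = (9.225, -34.02). ∠FEK = 87.9° gives EK at 169.4° from the x-axis; with |EK| = 28.9, K = (-19.18, -28.70). Then |AK| = |K − A| = 35.16.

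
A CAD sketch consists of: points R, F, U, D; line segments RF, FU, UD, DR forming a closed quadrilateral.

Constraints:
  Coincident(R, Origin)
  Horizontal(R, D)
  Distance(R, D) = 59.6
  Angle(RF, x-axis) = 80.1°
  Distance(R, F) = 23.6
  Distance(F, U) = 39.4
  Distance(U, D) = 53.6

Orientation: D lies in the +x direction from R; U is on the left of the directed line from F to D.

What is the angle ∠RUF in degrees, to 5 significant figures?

15.457°

R is at the origin; RD is horizontal with |RD| = 59.6 and D in +x, so D = (59.6, 0). RF runs at 80.1° with |RF| = 23.6, so F = (4.0575, 23.249). U is determined by |FU| = 39.4 and |UD| = 53.6 together: it lies at the intersection of circle(F, 39.4) and circle(D, 53.6). With |FD| = 60.212, the foot of the radical line on FD is 19.140 from F and the perpendicular offset is √(39.4² − 19.140²) = 34.439. Taking the left-of-FD solution: U = (35.010, 47.627).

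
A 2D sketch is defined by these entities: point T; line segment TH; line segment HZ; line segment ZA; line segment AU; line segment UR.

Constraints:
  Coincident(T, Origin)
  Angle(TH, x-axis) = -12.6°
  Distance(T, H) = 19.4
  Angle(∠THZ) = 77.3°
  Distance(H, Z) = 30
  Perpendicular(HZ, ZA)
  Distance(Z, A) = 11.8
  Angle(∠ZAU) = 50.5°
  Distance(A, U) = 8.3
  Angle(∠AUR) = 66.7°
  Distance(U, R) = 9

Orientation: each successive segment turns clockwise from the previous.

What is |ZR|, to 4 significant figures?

2.890

∠ZAU = 50.5° gives AU at 25.20° from the x-axis; with |AU| = 8.3, U = (2.954, -22.78). ∠AUR = 66.7° gives UR at -88.10° from the x-axis; with |UR| = 9.0, R = (3.252, -31.77). Then |ZR| = |R − Z| = 2.890.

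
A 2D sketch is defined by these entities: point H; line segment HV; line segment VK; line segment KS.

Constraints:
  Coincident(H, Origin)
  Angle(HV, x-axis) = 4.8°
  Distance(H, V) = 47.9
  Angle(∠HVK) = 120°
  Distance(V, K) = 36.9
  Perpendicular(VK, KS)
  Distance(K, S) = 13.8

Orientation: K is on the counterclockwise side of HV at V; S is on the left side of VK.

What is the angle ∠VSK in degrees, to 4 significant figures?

69.50°

∠HVK = 120.0°, so VK runs at 4.8° + (180° − 120.0°) = 64.80° from the x-axis; with |VK| = 36.9, K = V + 36.9·(cos 64.80°, sin 64.80°) = (63.44, 37.40). VK ⟂ KS; with |KS| = 13.8 on the left of VK, S = K + 13.8·(-0.9048, 0.4258) = (50.96, 43.27). Then cos ∠VSK = SV·SK / (|SV||SK|), giving 69.50°.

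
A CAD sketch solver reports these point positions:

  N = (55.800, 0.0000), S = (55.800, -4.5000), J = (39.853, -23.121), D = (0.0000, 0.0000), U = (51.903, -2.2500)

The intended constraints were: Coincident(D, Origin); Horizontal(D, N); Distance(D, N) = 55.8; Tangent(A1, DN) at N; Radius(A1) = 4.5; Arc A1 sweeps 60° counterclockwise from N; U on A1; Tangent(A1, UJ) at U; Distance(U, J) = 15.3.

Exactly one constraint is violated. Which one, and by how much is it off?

Distance(U, J) = 15.3 — off by 8.80.

D = (0.00, 0.00) ✓; D.y = 0.00, N.y = 0.00 ✓; |DN| = 55.80 ✓; ∠(SN, ND) = 90.00° ✓; |SN| = 4.500 ✓; bearing(S→U) − bearing(S→N) = 60.00° ✓; |SU| = 4.500 ✓; ∠(SU, UJ) = 90.00° ✓; |UJ| = 24.10 ✗.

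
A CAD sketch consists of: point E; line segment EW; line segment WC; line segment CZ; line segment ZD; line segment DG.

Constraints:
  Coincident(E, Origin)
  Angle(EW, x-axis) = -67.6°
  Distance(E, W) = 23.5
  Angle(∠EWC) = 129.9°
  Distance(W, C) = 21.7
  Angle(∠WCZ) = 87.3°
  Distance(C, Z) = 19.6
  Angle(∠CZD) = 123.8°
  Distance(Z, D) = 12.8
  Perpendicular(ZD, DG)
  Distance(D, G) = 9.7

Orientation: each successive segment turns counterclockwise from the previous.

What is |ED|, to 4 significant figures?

26.19

E is at the origin; EW runs at -67.6° with length 23.5, so W = (8.955, -21.73). ∠EWC = 129.9° gives WC at -17.50° from the x-axis; with |WC| = 21.7, C = (29.65, -28.25). ∠WCZ = 87.3° gives CZ at 75.20° from the x-axis; with |CZ| = 19.6, Z = (34.66, -9.302). ∠CZD = 123.8° gives ZD at 131.4° from the x-axis; with |ZD| = 12.8, D = (26.19, 0.2990). Then |ED| = |D − E| = 26.19.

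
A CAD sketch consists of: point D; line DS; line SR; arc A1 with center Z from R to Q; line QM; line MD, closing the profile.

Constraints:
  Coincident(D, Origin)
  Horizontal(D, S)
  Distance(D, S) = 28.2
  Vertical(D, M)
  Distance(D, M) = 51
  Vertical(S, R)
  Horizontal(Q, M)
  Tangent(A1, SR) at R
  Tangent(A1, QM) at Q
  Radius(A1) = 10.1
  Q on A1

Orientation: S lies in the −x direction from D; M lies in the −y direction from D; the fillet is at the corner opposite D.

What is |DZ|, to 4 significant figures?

44.73

D is at the origin; D and S share the same y with |DS| = 28.2 and S on the −x side, so S = (-28.20, 0.000). DM is vertical with |DM| = 51.0 and M on the −y side, so M = (0.000, -51.00). The virtual corner opposite D is at (-28.20, -51.00). The tangent condition forces ZR to be normal to SR and the tangent condition forces ZQ to be normal to QM, with radius 10.1, so the center Z sits 10.1 in from both sides at Z = (-18.10, -40.90). Then |DZ| = |Z − D| = 44.73.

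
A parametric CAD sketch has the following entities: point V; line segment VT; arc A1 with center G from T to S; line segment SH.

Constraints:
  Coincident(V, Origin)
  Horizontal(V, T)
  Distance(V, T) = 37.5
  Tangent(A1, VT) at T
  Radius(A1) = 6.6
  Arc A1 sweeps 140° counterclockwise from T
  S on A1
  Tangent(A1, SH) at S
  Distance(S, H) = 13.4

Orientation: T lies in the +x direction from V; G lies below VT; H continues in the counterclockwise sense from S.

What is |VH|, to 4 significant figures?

48.01

V is at the origin; V and T share the same y with |VT| = 37.5 and T on the +x side, so T = (37.50, 0.000). Since A1 is tangent to VT there, GT ⟂ VT, so G = T + (0, -6.6) = (37.50, -6.600). On A1, T sits at bearing 90° from G; a 140° counterclockwise sweep puts S at bearing 230°, so S = G + 6.6·(cos 230°, sin 230°) = (33.26, -11.66). A1 meets SH tangentially, so GS is at right angles to SH, so SH runs along (−sin 230°, cos 230°); with |SH| = 13.4, H = (43.52, -20.27). Then |VH| = |H − V| = 48.01.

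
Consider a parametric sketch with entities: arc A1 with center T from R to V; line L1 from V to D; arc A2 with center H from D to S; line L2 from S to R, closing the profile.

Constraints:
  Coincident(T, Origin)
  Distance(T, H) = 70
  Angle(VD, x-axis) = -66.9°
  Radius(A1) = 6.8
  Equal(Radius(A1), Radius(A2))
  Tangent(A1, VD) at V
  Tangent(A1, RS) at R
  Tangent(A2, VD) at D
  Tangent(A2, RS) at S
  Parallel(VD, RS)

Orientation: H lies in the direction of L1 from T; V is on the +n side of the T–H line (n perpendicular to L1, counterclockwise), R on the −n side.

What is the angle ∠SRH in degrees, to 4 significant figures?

5.548°

The slot axis is L1's direction at -66.9°, so u = (cos -66.9°, sin -66.9°) = (0.3923, -0.9198) and n = (−sin -66.9°, cos -66.9°) = (0.9198, 0.3923). T is at the origin and H lies 70.0 along u from T, so H = 70.0·u = (27.46, -64.39). Tangency of A1 to both parallel lines with radius 6.8 puts V and R at T ± 6.8·n: V = (6.255, 2.668), R = (-6.255, -2.668). Equal radii place D and S the same way about H: D = H + 6.8·n = (33.72, -61.72), S = H − 6.8·n = (21.21, -67.06). Then cos ∠SRH = RS·RH / (|RS||RH|), giving 5.548°.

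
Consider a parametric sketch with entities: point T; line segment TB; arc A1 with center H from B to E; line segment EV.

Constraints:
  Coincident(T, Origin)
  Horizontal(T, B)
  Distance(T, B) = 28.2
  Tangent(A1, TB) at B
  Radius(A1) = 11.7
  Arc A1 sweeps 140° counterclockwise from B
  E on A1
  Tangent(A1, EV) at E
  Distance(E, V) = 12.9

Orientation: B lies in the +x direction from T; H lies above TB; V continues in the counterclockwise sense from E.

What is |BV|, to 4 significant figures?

29.05

On A1, B sits at bearing -90° from H; a 140° counterclockwise sweep puts E at bearing 50°, so E = H + 11.7·(cos 50°, sin 50°) = (35.72, 20.66). The tangent condition forces HE to be normal to EV, so EV runs along (−sin 50°, cos 50°); with |EV| = 12.9, V = (25.84, 28.95). Then |BV| = |V − B| = 29.05.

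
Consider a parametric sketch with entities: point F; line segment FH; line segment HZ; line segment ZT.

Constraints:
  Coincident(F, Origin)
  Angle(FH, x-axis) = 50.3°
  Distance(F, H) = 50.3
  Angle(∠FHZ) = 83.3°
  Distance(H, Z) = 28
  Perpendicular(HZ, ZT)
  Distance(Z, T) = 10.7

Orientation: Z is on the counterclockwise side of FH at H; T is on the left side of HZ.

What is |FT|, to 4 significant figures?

45.07

F is at the origin; FH runs at 50.3° with length 50.3, so H = 50.3·(cos 50.3°, sin 50.3°) = (32.13, 38.70). ∠FHZ = 83.3°, so HZ runs at 50.3° + (180° − 83.3°) = 147.0° from the x-axis; with |HZ| = 28.0, Z = H + 28.0·(cos 147.0°, sin 147.0°) = (8.647, 53.95). HZ ⟂ ZT; with |ZT| = 10.7 on the left of HZ, T = Z + 10.7·(-0.5446, -0.8387) = (2.820, 44.98). Then |FT| = |T − F| = 45.07.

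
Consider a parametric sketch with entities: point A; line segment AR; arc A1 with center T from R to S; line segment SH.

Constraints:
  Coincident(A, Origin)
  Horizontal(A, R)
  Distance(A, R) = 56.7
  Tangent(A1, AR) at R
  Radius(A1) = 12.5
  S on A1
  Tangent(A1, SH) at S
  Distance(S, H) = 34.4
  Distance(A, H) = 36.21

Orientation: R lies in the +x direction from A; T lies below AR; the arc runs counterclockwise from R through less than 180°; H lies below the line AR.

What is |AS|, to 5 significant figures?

48.084

Checks: A.y = 0.00, R.y = 0.00 ✓; |TS| = 12.50 ✓; ∠(TS, SH) = 90.00° ✓; |SH| = 34.40 ✓; |AH| = 36.21 ✓.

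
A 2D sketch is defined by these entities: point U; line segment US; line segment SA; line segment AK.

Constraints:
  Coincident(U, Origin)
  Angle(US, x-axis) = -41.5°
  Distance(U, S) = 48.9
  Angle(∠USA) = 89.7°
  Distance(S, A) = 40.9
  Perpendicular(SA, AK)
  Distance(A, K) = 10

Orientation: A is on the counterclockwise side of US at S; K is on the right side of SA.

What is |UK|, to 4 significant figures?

71.56

∠USA = 89.7°, so SA runs at -41.5° + (180° − 89.7°) = 48.80° from the x-axis; with |SA| = 40.9, A = S + 40.9·(cos 48.80°, sin 48.80°) = (63.56, -1.628). SA ⟂ AK; with |AK| = 10.0 on the right of SA, K = A + 10.0·(0.7524, -0.6587) = (71.09, -8.215). Then |UK| = |K − U| = 71.56.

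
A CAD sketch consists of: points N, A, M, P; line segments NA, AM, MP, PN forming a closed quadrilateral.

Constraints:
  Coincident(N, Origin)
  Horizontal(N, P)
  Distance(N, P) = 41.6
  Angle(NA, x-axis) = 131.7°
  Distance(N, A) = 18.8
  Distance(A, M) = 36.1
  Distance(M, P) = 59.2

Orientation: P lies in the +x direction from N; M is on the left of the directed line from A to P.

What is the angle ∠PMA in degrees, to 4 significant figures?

66.81°

Checks: |AM| = 36.10 ✓; |MP| = 59.20 ✓.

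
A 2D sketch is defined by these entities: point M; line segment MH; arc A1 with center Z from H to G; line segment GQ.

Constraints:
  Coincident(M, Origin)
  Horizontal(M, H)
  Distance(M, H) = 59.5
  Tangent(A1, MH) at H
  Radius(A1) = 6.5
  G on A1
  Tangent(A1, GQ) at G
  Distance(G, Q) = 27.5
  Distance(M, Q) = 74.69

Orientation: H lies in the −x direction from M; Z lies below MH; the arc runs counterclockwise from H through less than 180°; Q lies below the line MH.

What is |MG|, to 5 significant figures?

66.305

M is at the origin; M and H share the same y with |MH| = 59.5 and H on the −x side, so H = (-59.500, 0.0000). Since A1 is tangent to MH there, ZH ⟂ MH, so Z = H + (0, -6.5) = (-59.500, -6.5000). Since ZG ⟂ GQ (tangency), |ZQ| = √(6.5² + 27.5²) = 28.258 regardless of where G sits on A1. So Q lies on both circle(M, 74.69) and circle(Z, 28.258); the below-MH intersection is Q = (-66.575, -33.858). G is the foot of the tangent from Q: G = (-65.999, -6.3637).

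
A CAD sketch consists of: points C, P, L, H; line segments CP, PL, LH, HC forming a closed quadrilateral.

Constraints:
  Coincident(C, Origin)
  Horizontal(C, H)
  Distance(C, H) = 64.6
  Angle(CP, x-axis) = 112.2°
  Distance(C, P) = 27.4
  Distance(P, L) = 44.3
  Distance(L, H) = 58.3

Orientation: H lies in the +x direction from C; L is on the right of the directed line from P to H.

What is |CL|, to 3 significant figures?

17.0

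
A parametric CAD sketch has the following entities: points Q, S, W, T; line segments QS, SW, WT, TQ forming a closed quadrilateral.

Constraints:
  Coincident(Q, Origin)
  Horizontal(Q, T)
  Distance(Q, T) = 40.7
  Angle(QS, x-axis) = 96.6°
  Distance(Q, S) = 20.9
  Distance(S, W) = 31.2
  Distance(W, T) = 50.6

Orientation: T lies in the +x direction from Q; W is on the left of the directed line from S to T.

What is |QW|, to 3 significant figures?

48.1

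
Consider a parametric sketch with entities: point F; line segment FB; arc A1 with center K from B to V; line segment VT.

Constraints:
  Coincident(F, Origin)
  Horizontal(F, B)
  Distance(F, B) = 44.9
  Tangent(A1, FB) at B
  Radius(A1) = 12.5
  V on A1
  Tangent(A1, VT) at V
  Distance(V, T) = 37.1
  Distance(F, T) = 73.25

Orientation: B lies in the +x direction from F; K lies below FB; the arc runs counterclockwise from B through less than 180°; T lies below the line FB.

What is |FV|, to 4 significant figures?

38.92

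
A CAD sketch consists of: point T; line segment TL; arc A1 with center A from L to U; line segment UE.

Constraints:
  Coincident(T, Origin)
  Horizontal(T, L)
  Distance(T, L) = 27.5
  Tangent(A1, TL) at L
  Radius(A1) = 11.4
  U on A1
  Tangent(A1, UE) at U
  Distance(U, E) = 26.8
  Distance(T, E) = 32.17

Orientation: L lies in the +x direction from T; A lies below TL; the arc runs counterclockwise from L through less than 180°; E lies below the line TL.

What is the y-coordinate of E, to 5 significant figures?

-31.518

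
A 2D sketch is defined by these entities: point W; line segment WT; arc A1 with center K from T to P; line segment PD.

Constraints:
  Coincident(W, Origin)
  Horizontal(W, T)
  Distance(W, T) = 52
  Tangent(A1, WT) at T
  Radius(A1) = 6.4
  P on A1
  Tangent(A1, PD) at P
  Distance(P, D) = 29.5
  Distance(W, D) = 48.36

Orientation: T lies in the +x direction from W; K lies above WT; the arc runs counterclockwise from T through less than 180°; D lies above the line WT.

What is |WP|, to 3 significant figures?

57.6

Checks: |WT| = 52.00 ✓; |KP| = 6.400 ✓; ∠(KP, PD) = 90.00° ✓; |PD| = 29.50 ✓; |WD| = 48.36 ✓.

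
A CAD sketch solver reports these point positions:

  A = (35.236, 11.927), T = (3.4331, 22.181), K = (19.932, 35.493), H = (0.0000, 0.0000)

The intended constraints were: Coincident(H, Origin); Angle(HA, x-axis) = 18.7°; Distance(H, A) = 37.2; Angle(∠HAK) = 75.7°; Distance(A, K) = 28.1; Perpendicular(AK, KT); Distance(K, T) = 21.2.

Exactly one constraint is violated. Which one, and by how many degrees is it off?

Perpendicular(AK, KT) — off by 5.90°.

H = (0.00, 0.00) ✓; HA at 18.70° ✓; |HA| = 37.20 ✓; ∠HAK = 75.70° ✓; |AK| = 28.10 ✓; ∠(AK, KT) = 95.90° ✗; |KT| = 21.20 ✓.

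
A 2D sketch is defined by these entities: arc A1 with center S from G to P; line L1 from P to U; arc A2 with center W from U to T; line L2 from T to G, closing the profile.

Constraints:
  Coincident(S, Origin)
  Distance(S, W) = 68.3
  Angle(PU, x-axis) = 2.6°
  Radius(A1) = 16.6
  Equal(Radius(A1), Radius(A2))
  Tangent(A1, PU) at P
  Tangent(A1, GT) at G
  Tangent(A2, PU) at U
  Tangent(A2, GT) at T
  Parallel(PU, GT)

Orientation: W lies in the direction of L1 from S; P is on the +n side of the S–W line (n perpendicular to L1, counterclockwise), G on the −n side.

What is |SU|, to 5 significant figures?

70.288

Tangency of A1 to both parallel lines with radius 16.6 puts P and G at S ± 16.6·n: P = (-0.75303, 16.583), G = (0.75303, -16.583). Equal radii place U and T the same way about W: U = W + 16.6·n = (67.477, 19.681), T = W − 16.6·n = (68.983, -13.485). Then |SU| = |U − S| = 70.288.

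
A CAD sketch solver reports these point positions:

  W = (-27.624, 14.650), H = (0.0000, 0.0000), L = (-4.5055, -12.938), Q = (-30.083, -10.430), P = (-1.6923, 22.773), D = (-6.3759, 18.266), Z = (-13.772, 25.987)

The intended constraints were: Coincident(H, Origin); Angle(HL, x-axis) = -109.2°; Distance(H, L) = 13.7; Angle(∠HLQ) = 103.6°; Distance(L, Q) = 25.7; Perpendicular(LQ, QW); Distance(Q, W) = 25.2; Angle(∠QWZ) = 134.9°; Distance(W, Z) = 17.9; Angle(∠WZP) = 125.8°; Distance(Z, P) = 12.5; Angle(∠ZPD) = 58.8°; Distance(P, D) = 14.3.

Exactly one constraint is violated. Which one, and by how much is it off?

Distance(P, D) = 14.3 — off by 7.80.

H = (0.00, 0.00) ✓; HL at -109.2° ✓; |HL| = 13.70 ✓; ∠HLQ = 103.6° ✓; |LQ| = 25.70 ✓; ∠(LQ, QW) = 90.00° ✓; |QW| = 25.20 ✓; ∠QWZ = 134.9° ✓; |WZ| = 17.90 ✓; ∠WZP = 125.8° ✓; |ZP| = 12.50 ✓; ∠ZPD = 58.80° ✓; |PD| = 6.500 ✗.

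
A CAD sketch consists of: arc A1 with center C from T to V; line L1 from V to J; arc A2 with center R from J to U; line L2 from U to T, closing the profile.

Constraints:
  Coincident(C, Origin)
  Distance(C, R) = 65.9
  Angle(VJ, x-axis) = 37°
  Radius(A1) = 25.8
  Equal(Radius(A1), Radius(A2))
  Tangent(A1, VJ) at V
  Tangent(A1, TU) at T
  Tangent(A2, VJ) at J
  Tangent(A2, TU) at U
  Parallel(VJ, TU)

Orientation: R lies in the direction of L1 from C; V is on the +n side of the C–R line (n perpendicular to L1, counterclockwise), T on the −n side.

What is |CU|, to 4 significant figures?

70.77

The slot axis is L1's direction at 37.0°, so u = (cos 37.0°, sin 37.0°) = (0.7986, 0.6018) and n = (−sin 37.0°, cos 37.0°) = (-0.6018, 0.7986). C is at the origin and R lies 65.9 along u from C, so R = 65.9·u = (52.63, 39.66). Tangency of A1 to both parallel lines with radius 25.8 puts V and T at C ± 25.8·n: V = (-15.53, 20.60), T = (15.53, -20.60). Equal radii place J and U the same way about R: J = R + 25.8·n = (37.10, 60.26), U = R − 25.8·n = (68.16, 19.05). Then |CU| = |U − C| = 70.77.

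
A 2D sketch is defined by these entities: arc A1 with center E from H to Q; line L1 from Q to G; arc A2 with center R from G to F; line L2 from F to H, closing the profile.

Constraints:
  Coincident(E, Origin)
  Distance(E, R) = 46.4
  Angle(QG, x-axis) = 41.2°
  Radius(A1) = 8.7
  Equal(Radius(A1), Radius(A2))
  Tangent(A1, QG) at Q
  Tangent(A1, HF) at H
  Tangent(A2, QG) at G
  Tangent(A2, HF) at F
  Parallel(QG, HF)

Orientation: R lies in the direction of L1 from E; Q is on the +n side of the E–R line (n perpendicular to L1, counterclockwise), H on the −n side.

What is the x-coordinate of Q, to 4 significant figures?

-5.731

The slot axis is L1's direction at 41.2°, so u = (cos 41.2°, sin 41.2°) = (0.7524, 0.6587) and n = (−sin 41.2°, cos 41.2°) = (-0.6587, 0.7524). E is at the origin and R lies 46.4 along u from E, so R = 46.4·u = (34.91, 30.56). Tangency of A1 to both parallel lines with radius 8.7 puts Q and H at E ± 8.7·n: Q = (-5.731, 6.546), H = (5.731, -6.546). So Q.x = -5.731.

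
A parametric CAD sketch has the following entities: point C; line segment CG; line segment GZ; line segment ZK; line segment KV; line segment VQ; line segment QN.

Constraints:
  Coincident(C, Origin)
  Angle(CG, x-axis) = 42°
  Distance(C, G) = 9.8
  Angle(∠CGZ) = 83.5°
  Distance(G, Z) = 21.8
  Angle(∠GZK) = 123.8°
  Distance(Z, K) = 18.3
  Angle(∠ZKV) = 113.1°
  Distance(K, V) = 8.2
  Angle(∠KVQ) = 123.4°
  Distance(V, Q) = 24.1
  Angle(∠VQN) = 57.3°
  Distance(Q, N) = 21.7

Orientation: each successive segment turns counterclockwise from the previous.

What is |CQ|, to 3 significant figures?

12.7

C is at the origin; CG runs at 42.0° with length 9.8, so G = (7.28, 6.56). ∠CGZ = 83.5° gives GZ at 138° from the x-axis; with |GZ| = 21.8, Z = (-9.04, 21.0). ∠GZK = 123.8° gives ZK at -165° from the x-axis; with |ZK| = 18.3, K = (-26.7, 16.4). ∠ZKV = 113.1° gives KV at -98.4° from the x-axis; with |KV| = 8.2, V = (-27.9, 8.25). ∠KVQ = 123.4° gives VQ at -41.8° from the x-axis; with |VQ| = 24.1, Q = (-9.98, -7.82). Then |CQ| = |Q − C| = 12.7.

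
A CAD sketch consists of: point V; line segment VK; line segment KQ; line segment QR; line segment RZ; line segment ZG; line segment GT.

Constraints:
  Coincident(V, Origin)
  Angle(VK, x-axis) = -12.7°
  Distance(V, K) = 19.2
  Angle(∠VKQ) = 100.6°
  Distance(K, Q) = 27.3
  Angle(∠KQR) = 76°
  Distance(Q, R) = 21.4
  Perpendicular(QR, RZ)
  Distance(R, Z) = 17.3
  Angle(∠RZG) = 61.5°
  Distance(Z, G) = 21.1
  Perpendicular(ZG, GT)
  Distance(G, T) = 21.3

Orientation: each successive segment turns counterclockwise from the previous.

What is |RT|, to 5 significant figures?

14.218

∠RZG = 61.5° gives ZG at 19.200° from the x-axis; with |ZG| = 21.1, G = (25.541, 14.177). The perpendicularity gives GT at right angles to ZG, so GT runs at 109.20°; with |GT| = 21.3, T = (18.536, 34.293). Then |RT| = |T − R| = 14.218.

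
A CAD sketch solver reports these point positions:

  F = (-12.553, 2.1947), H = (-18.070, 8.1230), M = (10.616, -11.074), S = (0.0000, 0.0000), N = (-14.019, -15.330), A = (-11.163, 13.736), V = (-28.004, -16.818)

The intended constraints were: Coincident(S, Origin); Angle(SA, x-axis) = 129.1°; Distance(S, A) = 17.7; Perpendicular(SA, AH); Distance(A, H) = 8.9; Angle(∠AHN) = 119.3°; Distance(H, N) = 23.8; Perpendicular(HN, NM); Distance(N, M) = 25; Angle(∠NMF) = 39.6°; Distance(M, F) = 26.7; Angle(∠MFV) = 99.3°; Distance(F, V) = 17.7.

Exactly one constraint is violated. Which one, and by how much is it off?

Distance(F, V) = 17.7 — off by 6.80.

S = (0.00, 0.00) ✓; SA at 129.1° ✓; |SA| = 17.70 ✓; ∠(SA, AH) = 90.00° ✓; |AH| = 8.900 ✓; ∠AHN = 119.3° ✓; |HN| = 23.80 ✓; ∠(HN, NM) = 90.00° ✓; |NM| = 25.00 ✓; ∠NMF = 39.60° ✓; |MF| = 26.70 ✓; ∠MFV = 99.30° ✓; |FV| = 24.50 ✗.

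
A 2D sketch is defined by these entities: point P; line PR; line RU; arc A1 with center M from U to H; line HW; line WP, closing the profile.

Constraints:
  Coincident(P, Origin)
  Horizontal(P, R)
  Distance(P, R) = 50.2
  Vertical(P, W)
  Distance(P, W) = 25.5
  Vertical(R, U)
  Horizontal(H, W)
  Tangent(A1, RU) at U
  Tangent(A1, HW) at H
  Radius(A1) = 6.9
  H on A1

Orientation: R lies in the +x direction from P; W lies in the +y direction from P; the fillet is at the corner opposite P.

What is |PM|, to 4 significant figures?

47.13

P and W share the same x with |PW| = 25.5 and W on the +y side, so W = (0.000, 25.50). The virtual corner opposite P is at (50.20, 25.50). Tangency of A1 to RU means the radius MU is perpendicular to RU and since A1 is tangent to HW there, MH ⟂ HW, with radius 6.9, so the center M sits 6.9 in from both sides at M = (43.30, 18.60). Then |PM| = |M − P| = 47.13.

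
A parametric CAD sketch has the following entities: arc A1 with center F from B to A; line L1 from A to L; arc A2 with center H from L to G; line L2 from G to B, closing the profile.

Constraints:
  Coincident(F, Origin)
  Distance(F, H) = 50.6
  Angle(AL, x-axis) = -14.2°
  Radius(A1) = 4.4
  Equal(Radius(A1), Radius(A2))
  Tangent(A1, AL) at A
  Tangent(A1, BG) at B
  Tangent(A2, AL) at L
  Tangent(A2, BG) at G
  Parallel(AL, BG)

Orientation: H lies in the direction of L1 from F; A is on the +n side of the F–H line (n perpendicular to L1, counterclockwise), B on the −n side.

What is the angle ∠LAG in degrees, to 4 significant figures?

9.866°

Tangency of A1 to both parallel lines with radius 4.4 puts A and B at F ± 4.4·n: A = (1.079, 4.266), B = (-1.079, -4.266). Equal radii place L and G the same way about H: L = H + 4.4·n = (50.13, -8.147), G = H − 4.4·n = (47.97, -16.68). Then cos ∠LAG = AL·AG / (|AL||AG|), giving 9.866°.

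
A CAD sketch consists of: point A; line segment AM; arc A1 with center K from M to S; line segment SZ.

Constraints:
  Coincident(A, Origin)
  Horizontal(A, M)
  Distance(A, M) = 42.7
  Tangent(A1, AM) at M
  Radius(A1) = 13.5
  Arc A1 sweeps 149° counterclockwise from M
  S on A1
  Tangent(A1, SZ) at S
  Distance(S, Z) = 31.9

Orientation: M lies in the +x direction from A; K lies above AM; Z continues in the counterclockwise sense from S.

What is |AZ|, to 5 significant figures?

47.118

A is at the origin; A and M share the same y with |AM| = 42.7 and M on the +x side, so M = (42.700, 0.0000). Since A1 is tangent to AM there, KM ⟂ AM, so K = M + (0, 13.5) = (42.700, 13.500). On A1, M sits at bearing -90° from K; a 149° counterclockwise sweep puts S at bearing 59°, so S = K + 13.5·(cos 59°, sin 59°) = (49.653, 25.072). The tangent condition forces KS to be normal to SZ, so SZ runs along (−sin 59°, cos 59°); with |SZ| = 31.9, Z = (22.309, 41.501). Then |AZ| = |Z − A| = 47.118.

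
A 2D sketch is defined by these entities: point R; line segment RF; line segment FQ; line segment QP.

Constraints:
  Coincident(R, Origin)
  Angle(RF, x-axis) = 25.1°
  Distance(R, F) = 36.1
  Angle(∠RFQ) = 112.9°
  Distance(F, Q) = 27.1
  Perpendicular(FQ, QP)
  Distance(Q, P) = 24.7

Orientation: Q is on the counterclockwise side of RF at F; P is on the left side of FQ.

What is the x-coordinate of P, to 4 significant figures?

6.969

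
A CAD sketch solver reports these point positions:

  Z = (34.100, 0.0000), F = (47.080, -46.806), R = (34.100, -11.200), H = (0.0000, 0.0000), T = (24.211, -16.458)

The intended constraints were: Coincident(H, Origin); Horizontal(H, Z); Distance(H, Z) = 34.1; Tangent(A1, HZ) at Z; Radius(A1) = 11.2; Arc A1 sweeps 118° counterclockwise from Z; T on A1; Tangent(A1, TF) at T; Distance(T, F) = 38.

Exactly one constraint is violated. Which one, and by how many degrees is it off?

Tangent(A1, TF) at T — off by 9.00°.

H = (0.00, 0.00) ✓; H.y = 0.00, Z.y = 0.00 ✓; |HZ| = 34.10 ✓; ∠(RZ, ZH) = 90.00° ✓; |RZ| = 11.20 ✓; bearing(R→T) − bearing(R→Z) = 118.0° ✓; |RT| = 11.20 ✓; ∠(RT, TF) = 81.00° ✗; |TF| = 38.00 ✓.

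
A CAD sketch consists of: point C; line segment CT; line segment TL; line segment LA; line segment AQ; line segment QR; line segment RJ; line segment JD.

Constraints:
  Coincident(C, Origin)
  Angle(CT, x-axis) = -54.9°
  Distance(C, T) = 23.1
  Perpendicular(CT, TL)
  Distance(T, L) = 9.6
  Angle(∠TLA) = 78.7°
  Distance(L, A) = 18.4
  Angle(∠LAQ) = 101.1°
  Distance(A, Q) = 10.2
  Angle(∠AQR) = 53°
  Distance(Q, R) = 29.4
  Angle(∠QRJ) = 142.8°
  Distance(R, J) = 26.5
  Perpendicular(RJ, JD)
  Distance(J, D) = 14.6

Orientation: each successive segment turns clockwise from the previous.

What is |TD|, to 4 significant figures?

43.05

C is at the origin; CT runs at -54.9° with length 23.1, so T = (13.28, -18.90). The perpendicularity gives TL at right angles to CT, so TL runs at -144.9°; with |TL| = 9.6, L = (5.428, -24.42). ∠TLA = 78.7° gives LA at 113.8° from the x-axis; with |LA| = 18.4, A = (-1.997, -7.584). ∠LAQ = 101.1° gives AQ at 34.90° from the x-axis; with |AQ| = 10.2, Q = (6.369, -1.748). ∠AQR = 53.0° gives QR at -92.10° from the x-axis; with |QR| = 29.4, R = (5.291, -31.13). ∠QRJ = 142.8° gives RJ at -129.3° from the x-axis; with |RJ| = 26.5, J = (-11.49, -51.64). The perpendicularity gives JD at right angles to RJ, so JD runs at 140.7°; with |JD| = 14.6, D = (-22.79, -42.39). Then |TD| = |D − T| = 43.05.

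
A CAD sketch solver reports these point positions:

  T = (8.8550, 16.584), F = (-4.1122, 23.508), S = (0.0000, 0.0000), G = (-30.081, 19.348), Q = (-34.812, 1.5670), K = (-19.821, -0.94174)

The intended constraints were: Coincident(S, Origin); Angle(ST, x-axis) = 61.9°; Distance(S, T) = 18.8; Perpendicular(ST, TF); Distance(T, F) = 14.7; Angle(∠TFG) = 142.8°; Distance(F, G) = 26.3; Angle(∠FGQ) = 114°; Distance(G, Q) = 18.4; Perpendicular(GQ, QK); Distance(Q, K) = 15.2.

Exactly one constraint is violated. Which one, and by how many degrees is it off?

Perpendicular(GQ, QK) — off by 5.40°.

S = (0.00, 0.00) ✓; ST at 61.90° ✓; |ST| = 18.80 ✓; ∠(ST, TF) = 90.00° ✓; |TF| = 14.70 ✓; ∠TFG = 142.8° ✓; |FG| = 26.30 ✓; ∠FGQ = 114.0° ✓; |GQ| = 18.40 ✓; ∠(GQ, QK) = 95.40° ✗; |QK| = 15.20 ✓.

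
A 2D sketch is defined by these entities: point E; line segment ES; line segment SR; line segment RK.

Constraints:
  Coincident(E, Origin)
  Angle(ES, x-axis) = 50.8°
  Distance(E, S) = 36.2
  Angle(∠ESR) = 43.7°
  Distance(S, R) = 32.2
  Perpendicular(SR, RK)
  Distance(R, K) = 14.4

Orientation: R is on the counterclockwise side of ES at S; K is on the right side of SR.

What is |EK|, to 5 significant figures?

39.868

E is at the origin; ES runs at 50.8° with length 36.2, so S = 36.2·(cos 50.8°, sin 50.8°) = (22.879, 28.053). ∠ESR = 43.7°, so SR runs at 50.8° + (180° − 43.7°) = 187.10° from the x-axis; with |SR| = 32.2, R = S + 32.2·(cos 187.10°, sin 187.10°) = (-9.0736, 24.073). The perpendicularity gives RK at right angles to SR; with |RK| = 14.4 on the right of SR, K = R + 14.4·(-0.12360, 0.99233) = (-10.853, 38.363). Then |EK| = |K − E| = 39.868.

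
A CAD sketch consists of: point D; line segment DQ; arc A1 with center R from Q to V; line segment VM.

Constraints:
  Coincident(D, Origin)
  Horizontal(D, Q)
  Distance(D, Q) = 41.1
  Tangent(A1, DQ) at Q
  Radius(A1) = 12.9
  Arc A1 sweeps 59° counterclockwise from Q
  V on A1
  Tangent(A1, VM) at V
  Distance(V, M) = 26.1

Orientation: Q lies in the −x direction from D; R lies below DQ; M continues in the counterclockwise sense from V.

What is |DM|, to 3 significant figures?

71.6

D is at the origin; D and Q share the same y with |DQ| = 41.1 and Q on the −x side, so Q = (-41.1, 0.00). A1 meets DQ tangentially, so RQ is at right angles to DQ, so R = Q + (0, -12.9) = (-41.1, -12.9). On A1, Q sits at bearing 90° from R; a 59° counterclockwise sweep puts V at bearing 149°, so V = R + 12.9·(cos 149°, sin 149°) = (-52.2, -6.26). A1 meets VM tangentially, so RV is at right angles to VM, so VM runs along (−sin 149°, cos 149°); with |VM| = 26.1, M = (-65.6, -28.6). Then |DM| = |M − D| = 71.6.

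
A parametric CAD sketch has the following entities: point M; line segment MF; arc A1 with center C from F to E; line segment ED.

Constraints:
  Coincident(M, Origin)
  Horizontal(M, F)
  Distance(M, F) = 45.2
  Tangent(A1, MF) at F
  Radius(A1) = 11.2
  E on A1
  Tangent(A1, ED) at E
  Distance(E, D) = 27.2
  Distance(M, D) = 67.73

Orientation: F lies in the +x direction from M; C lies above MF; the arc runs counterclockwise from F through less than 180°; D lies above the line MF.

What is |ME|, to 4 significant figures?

57.56

Checks: |MF| = 45.20 ✓; |CE| = 11.20 ✓; ∠(CE, ED) = 90.00° ✓; |ED| = 27.20 ✓; |MD| = 67.73 ✓.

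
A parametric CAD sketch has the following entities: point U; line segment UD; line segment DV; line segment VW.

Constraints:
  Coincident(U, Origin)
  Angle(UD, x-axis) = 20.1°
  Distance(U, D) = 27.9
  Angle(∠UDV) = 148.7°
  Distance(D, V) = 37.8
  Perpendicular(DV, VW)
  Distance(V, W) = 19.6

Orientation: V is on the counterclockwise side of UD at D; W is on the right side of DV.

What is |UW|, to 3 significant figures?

70.4

U is at the origin; UD runs at 20.1° with length 27.9, so D = 27.9·(cos 20.1°, sin 20.1°) = (26.2, 9.59). ∠UDV = 148.7°, so DV runs at 20.1° + (180° − 148.7°) = 51.4° from the x-axis; with |DV| = 37.8, V = D + 37.8·(cos 51.4°, sin 51.4°) = (49.8, 39.1). DV is perpendicular to VW; with |VW| = 19.6 on the right of DV, W = V + 19.6·(0.782, -0.624) = (65.1, 26.9). Then |UW| = |W − U| = 70.4.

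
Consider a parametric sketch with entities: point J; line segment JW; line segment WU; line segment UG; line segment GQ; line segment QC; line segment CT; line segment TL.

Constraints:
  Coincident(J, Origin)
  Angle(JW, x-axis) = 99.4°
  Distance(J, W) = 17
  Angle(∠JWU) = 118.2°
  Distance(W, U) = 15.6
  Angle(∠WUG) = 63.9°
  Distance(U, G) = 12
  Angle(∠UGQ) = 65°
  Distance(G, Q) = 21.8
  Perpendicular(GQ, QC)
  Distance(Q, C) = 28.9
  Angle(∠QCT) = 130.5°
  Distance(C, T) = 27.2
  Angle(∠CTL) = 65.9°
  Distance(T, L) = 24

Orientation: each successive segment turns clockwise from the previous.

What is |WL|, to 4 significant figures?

32.20

J is at the origin; JW runs at 99.4° with length 17.0, so W = (-2.777, 16.77). ∠JWU = 118.2° gives WU at 37.60° from the x-axis; with |WU| = 15.6, U = (9.583, 26.29). ∠WUG = 63.9° gives UG at -78.50° from the x-axis; with |UG| = 12.0, G = (11.98, 14.53). ∠UGQ = 65.0° gives GQ at 166.5° from the x-axis; with |GQ| = 21.8, Q = (-9.222, 19.62). GQ ⟂ QC, so QC runs at 76.50°; with |QC| = 28.9, C = (-2.476, 47.72). ∠QCT = 130.5° gives CT at 27.00° from the x-axis; with |CT| = 27.2, T = (21.76, 60.07). ∠CTL = 65.9° gives TL at -87.10° from the x-axis; with |TL| = 24.0, L = (22.97, 36.10). Then |WL| = |L − W| = 32.20.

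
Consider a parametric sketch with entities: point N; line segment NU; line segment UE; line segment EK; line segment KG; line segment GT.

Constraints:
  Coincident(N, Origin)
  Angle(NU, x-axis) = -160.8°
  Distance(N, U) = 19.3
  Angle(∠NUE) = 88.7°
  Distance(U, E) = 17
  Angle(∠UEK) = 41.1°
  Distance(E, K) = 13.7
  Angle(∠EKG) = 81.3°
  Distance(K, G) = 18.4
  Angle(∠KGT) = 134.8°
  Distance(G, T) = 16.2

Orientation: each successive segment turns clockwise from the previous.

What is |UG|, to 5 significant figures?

7.2641

N is at the origin; NU runs at -160.8° with length 19.3, so U = (-18.226, -6.3471). ∠NUE = 88.7° gives UE at 107.90° from the x-axis; with |UE| = 17.0, E = (-23.452, 9.8300). ∠UEK = 41.1° gives EK at -31.000° from the x-axis; with |EK| = 13.7, K = (-11.708, 2.7740). ∠EKG = 81.3° gives KG at -129.70° from the x-axis; with |KG| = 18.4, G = (-23.462, -11.383). Then |UG| = |G − U| = 7.2641.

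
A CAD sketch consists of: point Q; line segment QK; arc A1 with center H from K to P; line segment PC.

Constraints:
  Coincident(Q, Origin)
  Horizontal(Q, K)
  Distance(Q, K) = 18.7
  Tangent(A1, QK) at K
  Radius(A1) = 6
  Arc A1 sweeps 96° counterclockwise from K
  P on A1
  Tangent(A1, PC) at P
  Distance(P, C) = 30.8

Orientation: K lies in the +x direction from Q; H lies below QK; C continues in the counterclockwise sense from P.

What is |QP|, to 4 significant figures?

14.35

Q is at the origin; Q and K share the same y with |QK| = 18.7 and K on the +x side, so K = (18.70, 0.000). The tangent condition forces HK to be normal to QK, so H = K + (0, -6) = (18.70, -6.000). On A1, K sits at bearing 90° from H; a 96° counterclockwise sweep puts P at bearing 186°, so P = H + 6.0·(cos 186°, sin 186°) = (12.73, -6.627). Then |QP| = |P − Q| = 14.35.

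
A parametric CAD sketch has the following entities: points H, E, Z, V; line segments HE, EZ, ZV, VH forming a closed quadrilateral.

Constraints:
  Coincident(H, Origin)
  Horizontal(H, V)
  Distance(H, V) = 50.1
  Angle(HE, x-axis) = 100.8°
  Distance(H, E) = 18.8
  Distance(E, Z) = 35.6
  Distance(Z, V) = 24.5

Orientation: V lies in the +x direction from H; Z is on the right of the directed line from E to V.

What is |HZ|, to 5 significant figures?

25.744

H is at the origin; HV is horizontal with |HV| = 50.1 and V in +x, so V = (50.1, 0). HE runs at 100.8° with |HE| = 18.8, so E = (-3.5228, 18.467). Z is determined by |EZ| = 35.6 and |ZV| = 24.5 together: it lies at the intersection of circle(E, 35.6) and circle(V, 24.5). With |EV| = 56.714, the foot of the radical line on EV is 34.238 from E and the perpendicular offset is √(35.6² − 34.238²) = 9.7522. Taking the right-of-EV solution: Z = (25.674, -1.9024).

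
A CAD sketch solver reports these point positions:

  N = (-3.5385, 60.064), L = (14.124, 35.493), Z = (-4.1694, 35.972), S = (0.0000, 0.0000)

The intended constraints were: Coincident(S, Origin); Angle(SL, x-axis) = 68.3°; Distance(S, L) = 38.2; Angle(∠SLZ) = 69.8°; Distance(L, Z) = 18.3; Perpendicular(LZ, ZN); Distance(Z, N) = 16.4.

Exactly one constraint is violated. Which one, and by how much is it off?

Distance(Z, N) = 16.4 — off by 7.70.

S = (0.00, 0.00) ✓; SL at 68.30° ✓; |SL| = 38.20 ✓; ∠SLZ = 69.80° ✓; |LZ| = 18.30 ✓; ∠(LZ, ZN) = 90.00° ✓; |ZN| = 24.10 ✗.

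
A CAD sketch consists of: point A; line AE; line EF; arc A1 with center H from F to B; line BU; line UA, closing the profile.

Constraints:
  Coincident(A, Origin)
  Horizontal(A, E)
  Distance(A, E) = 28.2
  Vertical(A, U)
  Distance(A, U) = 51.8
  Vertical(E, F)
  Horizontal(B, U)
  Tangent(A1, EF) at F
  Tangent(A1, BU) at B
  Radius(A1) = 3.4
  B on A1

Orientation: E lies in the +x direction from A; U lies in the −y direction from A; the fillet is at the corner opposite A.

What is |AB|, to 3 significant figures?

57.4

A is at the origin; AE is horizontal with |AE| = 28.2 and E on the +x side, so E = (28.2, 0.00). A and U share the same x with |AU| = 51.8 and U on the −y side, so U = (0.00, -51.8). The virtual corner opposite A is at (28.2, -51.8). The tangent condition forces HF to be normal to EF and the tangent condition forces HB to be normal to BU, with radius 3.4, so the center H sits 3.4 in from both sides at H = (24.8, -48.4). That places the tangent points at F = (28.2, -48.4) on EF and B = (24.8, -51.8) on BU. Then |AB| = |B − A| = 57.4.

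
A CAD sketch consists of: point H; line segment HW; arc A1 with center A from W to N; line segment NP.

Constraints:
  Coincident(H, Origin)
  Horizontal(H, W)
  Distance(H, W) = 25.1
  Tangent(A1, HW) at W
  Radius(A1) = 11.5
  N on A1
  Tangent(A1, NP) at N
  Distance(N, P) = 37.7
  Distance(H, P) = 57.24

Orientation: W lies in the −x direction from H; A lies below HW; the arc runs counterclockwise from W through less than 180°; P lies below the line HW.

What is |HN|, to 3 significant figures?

39.0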